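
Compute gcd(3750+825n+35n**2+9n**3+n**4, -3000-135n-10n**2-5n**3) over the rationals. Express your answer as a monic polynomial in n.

Euclidean algorithm in ℚ[n]:
  n**4+9n**3+35n**2+825n+3750 = (-(1/5)n-7/5)(-5n**3-10n**2-135n-3000) + (-6n**2+36n-450)
  -5n**3-10n**2-135n-3000 = ((5/6)n+20/3)(-6n**2+36n-450) + (0)
Last nonzero remainder: -6n**2+36n-450. Dividing through by -6 gives the monic gcd n**2-6n+75.

75-6n+n**2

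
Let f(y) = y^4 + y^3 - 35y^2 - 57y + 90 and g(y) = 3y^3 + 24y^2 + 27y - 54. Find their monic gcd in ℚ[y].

Repeated division with remainder:
  y^4 + y^3 - 35y^2 - 57y + 90 = ((1/3)y - 7/3)(3y^3 + 24y^2 + 27y - 54) + (12y^2 + 24y - 36)
  3y^3 + 24y^2 + 27y - 54 = ((1/4)y + 3/2)(12y^2 + 24y - 36) + (0)
Last nonzero remainder: 12y^2 + 24y - 36. Dividing through by 12 gives the monic gcd y^2 + 2y - 3.

y^2 + 2y - 3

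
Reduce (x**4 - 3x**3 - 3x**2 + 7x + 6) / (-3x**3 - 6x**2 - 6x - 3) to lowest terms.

Euclidean algorithm in ℚ[x]:
  x**4 - 3x**3 - 3x**2 + 7x + 6 = (-(1/3)x + 5/3)(-3x**3 - 6x**2 - 6x - 3) + (5x**2 + 16x + 11)
  -3x**3 - 6x**2 - 6x - 3 = (-(3/5)x + 18/25)(5x**2 + 16x + 11) + (-(273/25)x - 273/25)
  5x**2 + 16x + 11 = (-(125/273)x - 275/273)(-(273/25)x - 273/25) + (0)
Last nonzero remainder: -(273/25)x - 273/25. Dividing through by -273/25 gives the monic gcd x + 1.
Cancel x + 1 from numerator and denominator to get the reduced form.

(-x**3 + 4x**2 - x - 6)/(3x**2 + 3x + 3)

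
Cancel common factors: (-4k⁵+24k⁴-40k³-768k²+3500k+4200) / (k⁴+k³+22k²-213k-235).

(-4k³+8k²-28k-840)/(k²+5k+47)

Euclidean algorithm in ℚ[k]:
  -4k⁵+24k⁴-40k³-768k²+3500k+4200 = (-4k+28)(k⁴+k³+22k²-213k-235) + (20k³-2236k²+8524k+10780)
  k⁴+k³+22k²-213k-235 = ((1/20)k+141/25)(20k³-2236k²+8524k+10780) + ((305171/25)k²-(1220684/25)k-305171/5)
  20k³-2236k²+8524k+10780 = ((500/305171)k-53900/305171)((305171/25)k²-(1220684/25)k-305171/5) + (0)
Last nonzero remainder: (305171/25)k²-(1220684/25)k-305171/5. Dividing through by 305171/25 gives the monic gcd k²-4k-5.
Cancel k²-4k-5 from numerator and denominator to get the reduced form.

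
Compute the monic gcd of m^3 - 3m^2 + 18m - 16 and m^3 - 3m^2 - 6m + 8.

m - 1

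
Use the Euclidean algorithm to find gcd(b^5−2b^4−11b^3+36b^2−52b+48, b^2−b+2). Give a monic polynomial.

Euclidean algorithm in ℚ[b]:
  b^5−2b^4−11b^3+36b^2−52b+48 = (b^3−b^2−14b+24)(b^2−b+2) + (0)
The last nonzero remainder b^2−b+2 is already monic.

b^2−b+2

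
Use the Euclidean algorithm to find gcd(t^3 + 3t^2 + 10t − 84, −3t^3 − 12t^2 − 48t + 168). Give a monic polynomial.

By polynomial division,
  t^3 + 3t^2 + 10t − 84 = (−1/3)(−3t^3 − 12t^2 − 48t + 168) + (−t^2 − 6t − 28)
  −3t^3 − 12t^2 − 48t + 168 = (3t − 6)(−t^2 − 6t − 28) + (0)
Last nonzero remainder: −t^2 − 6t − 28. Dividing through by −1 gives the monic gcd t^2 + 6t + 28.

t^2 + 6t + 28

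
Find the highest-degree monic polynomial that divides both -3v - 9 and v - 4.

1

By polynomial division,
  -3v - 9 = (-3)(v - 4) + (-21)
  v - 4 = (-(1/21)v + 4/21)(-21) + (0)
The last nonzero remainder is the constant -21, so the polynomials are coprime and gcd = 1.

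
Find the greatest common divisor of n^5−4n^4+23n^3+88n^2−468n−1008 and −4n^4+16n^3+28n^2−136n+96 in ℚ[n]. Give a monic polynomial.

Repeated division with remainder:
  n^5−4n^4+23n^3+88n^2−468n−1008 = (−(1/4)n)(−4n^4+16n^3+28n^2−136n+96) + (30n^3+54n^2−444n−1008)
  −4n^4+16n^3+28n^2−136n+96 = (−(2/15)n+58/75)(30n^3+54n^2−444n−1008) + (−(1824/25)n^2+(1824/25)n+21888/25)
  30n^3+54n^2−444n−1008 = (−(125/304)n−175/152)(−(1824/25)n^2+(1824/25)n+21888/25) + (0)
Last nonzero remainder: −(1824/25)n^2+(1824/25)n+21888/25. Dividing through by −1824/25 gives the monic gcd n^2−n−12.

n^2−n−12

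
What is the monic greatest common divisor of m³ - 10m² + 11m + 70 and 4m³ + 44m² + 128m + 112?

m + 2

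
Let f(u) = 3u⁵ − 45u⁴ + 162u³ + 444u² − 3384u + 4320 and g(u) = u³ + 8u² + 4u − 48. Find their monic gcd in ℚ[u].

u² + 2u − 8

By polynomial division,
  3u⁵ − 45u⁴ + 162u³ + 444u² − 3384u + 4320 = (3u² − 69u + 702)(u³ + 8u² + 4u − 48) + (−4752u² − 9504u + 38016)
  u³ + 8u² + 4u − 48 = (−(1/4752)u − 1/792)(−4752u² − 9504u + 38016) + (0)
Last nonzero remainder: −4752u² − 9504u + 38016. Dividing through by −4752 gives the monic gcd u² + 2u − 8.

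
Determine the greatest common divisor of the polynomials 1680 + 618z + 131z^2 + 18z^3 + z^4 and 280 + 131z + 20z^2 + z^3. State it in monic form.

Euclidean algorithm in ℚ[z]:
  z^4 + 18z^3 + 131z^2 + 618z + 1680 = (z - 2)(z^3 + 20z^2 + 131z + 280) + (40z^2 + 600z + 2240)
  z^3 + 20z^2 + 131z + 280 = ((1/40)z + 1/8)(40z^2 + 600z + 2240) + (0)
Last nonzero remainder: 40z^2 + 600z + 2240. Dividing through by 40 gives the monic gcd z^2 + 15z + 56.

56 + 15z + z^2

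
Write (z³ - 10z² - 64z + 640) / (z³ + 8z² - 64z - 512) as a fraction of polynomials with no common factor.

(z - 10)/(z + 8)

By polynomial division,
  z³ - 10z² - 64z + 640 = (z³ + 8z² - 64z - 512) + (-18z² + 1152)
  z³ + 8z² - 64z - 512 = (-(1/18)z - 4/9)(-18z² + 1152) + (0)
Last nonzero remainder: -18z² + 1152. Dividing through by -18 gives the monic gcd z² - 64.
Cancel z² - 64 from numerator and denominator to get the reduced form.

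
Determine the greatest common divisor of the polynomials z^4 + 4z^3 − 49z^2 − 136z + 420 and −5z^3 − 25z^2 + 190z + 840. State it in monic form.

z^2 + z − 42

Repeated division with remainder:
  z^4 + 4z^3 − 49z^2 − 136z + 420 = (−(1/5)z + 1/5)(−5z^3 − 25z^2 + 190z + 840) + (−6z^2 − 6z + 252)
  −5z^3 − 25z^2 + 190z + 840 = ((5/6)z + 10/3)(−6z^2 − 6z + 252) + (0)
Last nonzero remainder: −6z^2 − 6z + 252. Dividing through by −6 gives the monic gcd z^2 + z − 42.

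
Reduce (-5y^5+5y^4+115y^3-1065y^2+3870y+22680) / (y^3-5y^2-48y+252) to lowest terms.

Repeated division with remainder:
  -5y^5+5y^4+115y^3-1065y^2+3870y+22680 = (-5y^2-20y-225)(y^3-5y^2-48y+252) + (-1890y^2-1890y+79380)
  y^3-5y^2-48y+252 = (-(1/1890)y+1/315)(-1890y^2-1890y+79380) + (0)
Last nonzero remainder: -1890y^2-1890y+79380. Dividing through by -1890 gives the monic gcd y^2+y-42.
Cancel y^2+y-42 from numerator and denominator to get the reduced form.

(-5y^3+10y^2-105y-540)/(y-6)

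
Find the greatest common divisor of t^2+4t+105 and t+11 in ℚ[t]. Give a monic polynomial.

Apply the Euclidean algorithm:
  t^2+4t+105 = (t-7)(t+11) + (182)
  t+11 = ((1/182)t+11/182)(182) + (0)
The last nonzero remainder is the constant 182, so the polynomials are coprime and gcd = 1.

1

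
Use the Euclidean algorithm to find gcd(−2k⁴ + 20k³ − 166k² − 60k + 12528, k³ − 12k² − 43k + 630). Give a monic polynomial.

Repeated division with remainder:
  −2k⁴ + 20k³ − 166k² − 60k + 12528 = (−2k − 4)(k³ − 12k² − 43k + 630) + (−300k² + 1028k + 15048)
  k³ − 12k² − 43k + 630 = (−(1/300)k + 643/22500)(−300k² + 1028k + 15048) + (−(124976/5625)k + 124976/625)
  −300k² + 1028k + 15048 = ((421875/31244)k + 1175625/15622)(−(124976/5625)k + 124976/625) + (0)
Last nonzero remainder: −(124976/5625)k + 124976/625. Dividing through by −124976/5625 gives the monic gcd k − 9.

k − 9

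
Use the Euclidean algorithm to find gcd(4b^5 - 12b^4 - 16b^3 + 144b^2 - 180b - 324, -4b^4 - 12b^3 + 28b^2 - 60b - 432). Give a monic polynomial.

b^3 - b^2 - 3b + 27

Repeated division with remainder:
  4b^5 - 12b^4 - 16b^3 + 144b^2 - 180b - 324 = (-b + 6)(-4b^4 - 12b^3 + 28b^2 - 60b - 432) + (84b^3 - 84b^2 - 252b + 2268)
  -4b^4 - 12b^3 + 28b^2 - 60b - 432 = (-(1/21)b - 4/21)(84b^3 - 84b^2 - 252b + 2268) + (0)
Last nonzero remainder: 84b^3 - 84b^2 - 252b + 2268. Dividing through by 84 gives the monic gcd b^3 - b^2 - 3b + 27.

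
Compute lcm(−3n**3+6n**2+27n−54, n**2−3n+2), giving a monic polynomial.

n**4−3n**3−7n**2+27n−18

Euclidean algorithm in ℚ[n]:
  −3n**3+6n**2+27n−54 = (−3n−3)(n**2−3n+2) + (24n−48)
  n**2−3n+2 = ((1/24)n−1/24)(24n−48) + (0)
Last nonzero remainder: 24n−48. Dividing through by 24 gives the monic gcd n−2.
Then lcm(f, g) = f·g / gcd(f, g); expanding and making the result monic gives the answer.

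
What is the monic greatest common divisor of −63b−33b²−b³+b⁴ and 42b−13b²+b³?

−7b+b²

Apply the Euclidean algorithm:
  b⁴−b³−33b²−63b = (b+12)(b³−13b²+42b) + (81b²−567b)
  b³−13b²+42b = ((1/81)b−2/27)(81b²−567b) + (0)
Last nonzero remainder: 81b²−567b. Dividing through by 81 gives the monic gcd b²−7b.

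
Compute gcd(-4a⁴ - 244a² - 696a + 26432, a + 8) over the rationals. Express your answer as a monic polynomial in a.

a + 8

Apply the Euclidean algorithm:
  -4a⁴ - 244a² - 696a + 26432 = (-4a³ + 32a² - 500a + 3304)(a + 8) + (0)
The last nonzero remainder a + 8 is already monic.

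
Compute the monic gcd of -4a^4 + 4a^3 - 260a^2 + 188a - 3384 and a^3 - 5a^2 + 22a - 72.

Repeated division with remainder:
  -4a^4 + 4a^3 - 260a^2 + 188a - 3384 = (-4a - 16)(a^3 - 5a^2 + 22a - 72) + (-252a^2 + 252a - 4536)
  a^3 - 5a^2 + 22a - 72 = (-(1/252)a + 1/63)(-252a^2 + 252a - 4536) + (0)
Last nonzero remainder: -252a^2 + 252a - 4536. Dividing through by -252 gives the monic gcd a^2 - a + 18.

a^2 - a + 18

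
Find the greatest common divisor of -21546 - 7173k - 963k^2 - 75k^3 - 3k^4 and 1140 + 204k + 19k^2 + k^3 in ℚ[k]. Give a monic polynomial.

114 + 9k + k^2

Euclidean algorithm in ℚ[k]:
  -3k^4 - 75k^3 - 963k^2 - 7173k - 21546 = (-3k - 18)(k^3 + 19k^2 + 204k + 1140) + (-9k^2 - 81k - 1026)
  k^3 + 19k^2 + 204k + 1140 = (-(1/9)k - 10/9)(-9k^2 - 81k - 1026) + (0)
Last nonzero remainder: -9k^2 - 81k - 1026. Dividing through by -9 gives the monic gcd k^2 + 9k + 114.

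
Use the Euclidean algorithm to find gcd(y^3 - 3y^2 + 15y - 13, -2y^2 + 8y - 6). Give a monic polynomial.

By polynomial division,
  y^3 - 3y^2 + 15y - 13 = (-(1/2)y - 1/2)(-2y^2 + 8y - 6) + (16y - 16)
  -2y^2 + 8y - 6 = (-(1/8)y + 3/8)(16y - 16) + (0)
Last nonzero remainder: 16y - 16. Dividing through by 16 gives the monic gcd y - 1.

y - 1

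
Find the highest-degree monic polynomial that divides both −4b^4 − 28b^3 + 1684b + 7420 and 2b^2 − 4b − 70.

b^2 − 2b − 35

Apply the Euclidean algorithm:
  −4b^4 − 28b^3 + 1684b + 7420 = (−2b^2 − 18b − 106)(2b^2 − 4b − 70) + (0)
Last nonzero remainder: 2b^2 − 4b − 70. Dividing through by 2 gives the monic gcd b^2 − 2b − 35.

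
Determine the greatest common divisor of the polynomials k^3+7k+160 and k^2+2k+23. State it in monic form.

Apply the Euclidean algorithm:
  k^3+7k+160 = (k-2)(k^2+2k+23) + (-12k+206)
  k^2+2k+23 = (-(1/12)k-115/72)(-12k+206) + (12673/36)
  -12k+206 = (-(432/12673)k+7416/12673)(12673/36) + (0)
The last nonzero remainder is the constant 12673/36, so the polynomials are coprime and gcd = 1.

1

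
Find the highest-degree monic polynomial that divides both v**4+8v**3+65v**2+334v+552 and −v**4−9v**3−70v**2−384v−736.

v**3+5v**2+50v+184

Euclidean algorithm in ℚ[v]:
  v**4+8v**3+65v**2+334v+552 = (−1)(−v**4−9v**3−70v**2−384v−736) + (−v**3−5v**2−50v−184)
  −v**4−9v**3−70v**2−384v−736 = (v+4)(−v**3−5v**2−50v−184) + (0)
Last nonzero remainder: −v**3−5v**2−50v−184. Dividing through by −1 gives the monic gcd v**3+5v**2+50v+184.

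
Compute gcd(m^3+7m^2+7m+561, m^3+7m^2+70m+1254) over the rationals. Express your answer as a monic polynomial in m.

Repeated division with remainder:
  m^3+7m^2+7m+561 = (m^3+7m^2+70m+1254) + (-63m-693)
  m^3+7m^2+70m+1254 = (-(1/63)m^2+(4/63)m-38/21)(-63m-693) + (0)
Last nonzero remainder: -63m-693. Dividing through by -63 gives the monic gcd m+11.

m+11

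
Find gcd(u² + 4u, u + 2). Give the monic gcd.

1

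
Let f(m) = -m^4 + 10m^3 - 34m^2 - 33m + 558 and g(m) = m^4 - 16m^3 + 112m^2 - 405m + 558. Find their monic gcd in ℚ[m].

Repeated division with remainder:
  -m^4 + 10m^3 - 34m^2 - 33m + 558 = (-1)(m^4 - 16m^3 + 112m^2 - 405m + 558) + (-6m^3 + 78m^2 - 438m + 1116)
  m^4 - 16m^3 + 112m^2 - 405m + 558 = (-(1/6)m + 1/2)(-6m^3 + 78m^2 - 438m + 1116) + (0)
Last nonzero remainder: -6m^3 + 78m^2 - 438m + 1116. Dividing through by -6 gives the monic gcd m^3 - 13m^2 + 73m - 186.

m^3 - 13m^2 + 73m - 186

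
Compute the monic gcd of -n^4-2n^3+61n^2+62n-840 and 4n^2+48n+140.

n^2+12n+35

Repeated division with remainder:
  -n^4-2n^3+61n^2+62n-840 = (-(1/4)n^2+(5/2)n-6)(4n^2+48n+140) + (0)
Last nonzero remainder: 4n^2+48n+140. Dividing through by 4 gives the monic gcd n^2+12n+35.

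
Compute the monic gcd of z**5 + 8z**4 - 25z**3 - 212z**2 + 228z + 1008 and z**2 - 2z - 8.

Apply the Euclidean algorithm:
  z**5 + 8z**4 - 25z**3 - 212z**2 + 228z + 1008 = (z**3 + 10z**2 + 3z - 126)(z**2 - 2z - 8) + (0)
The last nonzero remainder z**2 - 2z - 8 is already monic.

z**2 - 2z - 8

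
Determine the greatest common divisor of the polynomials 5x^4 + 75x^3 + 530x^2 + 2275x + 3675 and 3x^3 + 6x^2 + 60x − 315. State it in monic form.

Apply the Euclidean algorithm:
  5x^4 + 75x^3 + 530x^2 + 2275x + 3675 = ((5/3)x + 65/3)(3x^3 + 6x^2 + 60x − 315) + (300x^2 + 1500x + 10500)
  3x^3 + 6x^2 + 60x − 315 = ((1/100)x − 3/100)(300x^2 + 1500x + 10500) + (0)
Last nonzero remainder: 300x^2 + 1500x + 10500. Dividing through by 300 gives the monic gcd x^2 + 5x + 35.

x^2 + 5x + 35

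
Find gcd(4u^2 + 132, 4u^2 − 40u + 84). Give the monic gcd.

1

Repeated division with remainder:
  4u^2 + 132 = (4u^2 − 40u + 84) + (40u + 48)
  4u^2 − 40u + 84 = ((1/10)u − 28/25)(40u + 48) + (3444/25)
  40u + 48 = ((250/861)u + 100/287)(3444/25) + (0)
The last nonzero remainder is the constant 3444/25, so the polynomials are coprime and gcd = 1.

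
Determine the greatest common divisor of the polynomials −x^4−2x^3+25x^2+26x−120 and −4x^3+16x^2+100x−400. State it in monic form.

x^2+x−20

By polynomial division,
  −x^4−2x^3+25x^2+26x−120 = ((1/4)x+3/2)(−4x^3+16x^2+100x−400) + (−24x^2−24x+480)
  −4x^3+16x^2+100x−400 = ((1/6)x−5/6)(−24x^2−24x+480) + (0)
Last nonzero remainder: −24x^2−24x+480. Dividing through by −24 gives the monic gcd x^2+x−20.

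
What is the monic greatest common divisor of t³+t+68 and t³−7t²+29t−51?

t²−4t+17

Euclidean algorithm in ℚ[t]:
  t³+t+68 = (t³−7t²+29t−51) + (7t²−28t+119)
  t³−7t²+29t−51 = ((1/7)t−3/7)(7t²−28t+119) + (0)
Last nonzero remainder: 7t²−28t+119. Dividing through by 7 gives the monic gcd t²−4t+17.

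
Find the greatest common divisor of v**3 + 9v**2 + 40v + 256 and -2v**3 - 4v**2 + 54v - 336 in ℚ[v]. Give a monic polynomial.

Repeated division with remainder:
  v**3 + 9v**2 + 40v + 256 = (-1/2)(-2v**3 - 4v**2 + 54v - 336) + (7v**2 + 67v + 88)
  -2v**3 - 4v**2 + 54v - 336 = (-(2/7)v + 106/49)(7v**2 + 67v + 88) + (-(3224/49)v - 25792/49)
  7v**2 + 67v + 88 = (-(343/3224)v - 539/3224)(-(3224/49)v - 25792/49) + (0)
Last nonzero remainder: -(3224/49)v - 25792/49. Dividing through by -3224/49 gives the monic gcd v + 8.

v + 8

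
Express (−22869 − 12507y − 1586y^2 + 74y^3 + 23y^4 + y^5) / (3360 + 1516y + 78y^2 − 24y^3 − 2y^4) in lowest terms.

(1089 + 77y − 13y^2 − y^3)/(−160 + 4y + 2y^2)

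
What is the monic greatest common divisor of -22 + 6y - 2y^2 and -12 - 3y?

By polynomial division,
  -2y^2 + 6y - 22 = ((2/3)y - 14/3)(-3y - 12) + (-78)
  -3y - 12 = ((1/26)y + 2/13)(-78) + (0)
The last nonzero remainder is the constant -78, so the polynomials are coprime and gcd = 1.

1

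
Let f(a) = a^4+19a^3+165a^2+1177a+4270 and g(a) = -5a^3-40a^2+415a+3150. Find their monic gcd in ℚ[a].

Euclidean algorithm in ℚ[a]:
  a^4+19a^3+165a^2+1177a+4270 = (-(1/5)a-11/5)(-5a^3-40a^2+415a+3150) + (160a^2+2720a+11200)
  -5a^3-40a^2+415a+3150 = (-(1/32)a+9/32)(160a^2+2720a+11200) + (0)
Last nonzero remainder: 160a^2+2720a+11200. Dividing through by 160 gives the monic gcd a^2+17a+70.

a^2+17a+70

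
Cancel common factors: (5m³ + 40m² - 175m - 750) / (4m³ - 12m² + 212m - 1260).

Euclidean algorithm in ℚ[m]:
  5m³ + 40m² - 175m - 750 = (5/4)(4m³ - 12m² + 212m - 1260) + (55m² - 440m + 825)
  4m³ - 12m² + 212m - 1260 = ((4/55)m + 4/11)(55m² - 440m + 825) + (312m - 1560)
  55m² - 440m + 825 = ((55/312)m - 55/104)(312m - 1560) + (0)
Last nonzero remainder: 312m - 1560. Dividing through by 312 gives the monic gcd m - 5.
Cancel m - 5 from numerator and denominator to get the reduced form.

(5m² + 65m + 150)/(4m² + 8m + 252)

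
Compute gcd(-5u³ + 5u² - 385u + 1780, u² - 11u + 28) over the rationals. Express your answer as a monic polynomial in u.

u - 4

Euclidean algorithm in ℚ[u]:
  -5u³ + 5u² - 385u + 1780 = (-5u - 50)(u² - 11u + 28) + (-795u + 3180)
  u² - 11u + 28 = (-(1/795)u + 7/795)(-795u + 3180) + (0)
Last nonzero remainder: -795u + 3180. Dividing through by -795 gives the monic gcd u - 4.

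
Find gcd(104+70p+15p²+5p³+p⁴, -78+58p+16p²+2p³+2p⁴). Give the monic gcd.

Repeated division with remainder:
  p⁴+5p³+15p²+70p+104 = (1/2)(2p⁴+2p³+16p²+58p-78) + (4p³+7p²+41p+143)
  2p⁴+2p³+16p²+58p-78 = ((1/2)p-3/8)(4p³+7p²+41p+143) + (-(15/8)p²+(15/8)p-195/8)
  4p³+7p²+41p+143 = (-(32/15)p-88/15)(-(15/8)p²+(15/8)p-195/8) + (0)
Last nonzero remainder: -(15/8)p²+(15/8)p-195/8. Dividing through by -15/8 gives the monic gcd p²-p+13.

13-p+p²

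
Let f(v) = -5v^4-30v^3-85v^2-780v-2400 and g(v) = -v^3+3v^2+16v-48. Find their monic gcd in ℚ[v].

v+4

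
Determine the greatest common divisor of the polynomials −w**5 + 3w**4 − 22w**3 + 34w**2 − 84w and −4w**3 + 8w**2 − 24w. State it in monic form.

w**3 − 2w**2 + 6w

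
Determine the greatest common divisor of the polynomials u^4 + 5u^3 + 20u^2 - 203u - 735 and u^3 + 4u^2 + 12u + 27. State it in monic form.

Apply the Euclidean algorithm:
  u^4 + 5u^3 + 20u^2 - 203u - 735 = (u + 1)(u^3 + 4u^2 + 12u + 27) + (4u^2 - 242u - 762)
  u^3 + 4u^2 + 12u + 27 = ((1/4)u + 129/8)(4u^2 - 242u - 762) + ((16419/4)u + 49257/4)
  4u^2 - 242u - 762 = ((16/16419)u - 1016/16419)((16419/4)u + 49257/4) + (0)
Last nonzero remainder: (16419/4)u + 49257/4. Dividing through by 16419/4 gives the monic gcd u + 3.

u + 3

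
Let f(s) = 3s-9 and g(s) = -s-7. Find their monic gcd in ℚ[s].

1

Repeated division with remainder:
  3s-9 = (-3)(-s-7) + (-30)
  -s-7 = ((1/30)s+7/30)(-30) + (0)
The last nonzero remainder is the constant -30, so the polynomials are coprime and gcd = 1.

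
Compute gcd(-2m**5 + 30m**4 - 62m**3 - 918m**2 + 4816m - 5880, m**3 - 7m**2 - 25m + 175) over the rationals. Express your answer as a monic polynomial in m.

m**2 - 12m + 35

Repeated division with remainder:
  -2m**5 + 30m**4 - 62m**3 - 918m**2 + 4816m - 5880 = (-2m**2 + 16m)(m**3 - 7m**2 - 25m + 175) + (-168m**2 + 2016m - 5880)
  m**3 - 7m**2 - 25m + 175 = (-(1/168)m - 5/168)(-168m**2 + 2016m - 5880) + (0)
Last nonzero remainder: -168m**2 + 2016m - 5880. Dividing through by -168 gives the monic gcd m**2 - 12m + 35.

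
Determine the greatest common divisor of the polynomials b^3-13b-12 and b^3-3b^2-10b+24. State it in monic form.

Apply the Euclidean algorithm:
  b^3-13b-12 = (b^3-3b^2-10b+24) + (3b^2-3b-36)
  b^3-3b^2-10b+24 = ((1/3)b-2/3)(3b^2-3b-36) + (0)
Last nonzero remainder: 3b^2-3b-36. Dividing through by 3 gives the monic gcd b^2-b-12.

b^2-b-12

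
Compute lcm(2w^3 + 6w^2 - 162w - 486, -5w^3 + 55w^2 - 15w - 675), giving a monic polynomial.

w^4 - 2w^3 - 96w^2 + 162w + 1215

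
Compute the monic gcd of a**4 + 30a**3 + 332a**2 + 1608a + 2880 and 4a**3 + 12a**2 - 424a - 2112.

a**2 + 14a + 48

By polynomial division,
  a**4 + 30a**3 + 332a**2 + 1608a + 2880 = ((1/4)a + 27/4)(4a**3 + 12a**2 - 424a - 2112) + (357a**2 + 4998a + 17136)
  4a**3 + 12a**2 - 424a - 2112 = ((4/357)a - 44/357)(357a**2 + 4998a + 17136) + (0)
Last nonzero remainder: 357a**2 + 4998a + 17136. Dividing through by 357 gives the monic gcd a**2 + 14a + 48.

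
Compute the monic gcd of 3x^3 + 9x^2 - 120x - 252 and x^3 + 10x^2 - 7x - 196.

By polynomial division,
  3x^3 + 9x^2 - 120x - 252 = (3)(x^3 + 10x^2 - 7x - 196) + (-21x^2 - 99x + 336)
  x^3 + 10x^2 - 7x - 196 = (-(1/21)x - 37/147)(-21x^2 - 99x + 336) + (-(780/49)x - 780/7)
  -21x^2 - 99x + 336 = ((343/260)x - 196/65)(-(780/49)x - 780/7) + (0)
Last nonzero remainder: -(780/49)x - 780/7. Dividing through by -780/49 gives the monic gcd x + 7.

x + 7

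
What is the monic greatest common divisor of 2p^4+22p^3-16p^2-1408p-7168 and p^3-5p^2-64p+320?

By polynomial division,
  2p^4+22p^3-16p^2-1408p-7168 = (2p+32)(p^3-5p^2-64p+320) + (272p^2-17408)
  p^3-5p^2-64p+320 = ((1/272)p-5/272)(272p^2-17408) + (0)
Last nonzero remainder: 272p^2-17408. Dividing through by 272 gives the monic gcd p^2-64.

p^2-64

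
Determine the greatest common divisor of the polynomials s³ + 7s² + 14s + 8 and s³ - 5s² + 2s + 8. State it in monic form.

s + 1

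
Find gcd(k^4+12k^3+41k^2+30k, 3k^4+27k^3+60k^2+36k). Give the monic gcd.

k^3+7k^2+6k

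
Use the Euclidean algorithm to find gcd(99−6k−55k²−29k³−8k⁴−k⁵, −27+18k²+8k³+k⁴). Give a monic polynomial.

−9+3k+5k²+k³

By polynomial division,
  −k⁵−8k⁴−29k³−55k²−6k+99 = (−k)(k⁴+8k³+18k²−27) + (−11k³−55k²−33k+99)
  k⁴+8k³+18k²−27 = (−(1/11)k−3/11)(−11k³−55k²−33k+99) + (0)
Last nonzero remainder: −11k³−55k²−33k+99. Dividing through by −11 gives the monic gcd k³+5k²+3k−9.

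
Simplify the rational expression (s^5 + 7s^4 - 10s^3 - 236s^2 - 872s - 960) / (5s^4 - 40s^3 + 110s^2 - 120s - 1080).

(s^3 + 11s^2 + 46s + 80)/(5s^2 - 20s + 90)

By polynomial division,
  s^5 + 7s^4 - 10s^3 - 236s^2 - 872s - 960 = ((1/5)s + 3)(5s^4 - 40s^3 + 110s^2 - 120s - 1080) + (88s^3 - 542s^2 - 296s + 2280)
  5s^4 - 40s^3 + 110s^2 - 120s - 1080 = ((5/88)s - 405/3872)(88s^3 - 542s^2 - 296s + 2280) + ((135765/1936)s^2 - (135765/484)s - 407295/484)
  88s^3 - 542s^2 - 296s + 2280 = ((170368/135765)s - 73568/27153)((135765/1936)s^2 - (135765/484)s - 407295/484) + (0)
Last nonzero remainder: (135765/1936)s^2 - (135765/484)s - 407295/484. Dividing through by 135765/1936 gives the monic gcd s^2 - 4s - 12.
Cancel s^2 - 4s - 12 from numerator and denominator to get the reduced form.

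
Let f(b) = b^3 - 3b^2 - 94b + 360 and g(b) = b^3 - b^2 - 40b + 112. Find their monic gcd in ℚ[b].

Repeated division with remainder:
  b^3 - 3b^2 - 94b + 360 = (b^3 - b^2 - 40b + 112) + (-2b^2 - 54b + 248)
  b^3 - b^2 - 40b + 112 = (-(1/2)b + 14)(-2b^2 - 54b + 248) + (840b - 3360)
  -2b^2 - 54b + 248 = (-(1/420)b - 31/420)(840b - 3360) + (0)
Last nonzero remainder: 840b - 3360. Dividing through by 840 gives the monic gcd b - 4.

b - 4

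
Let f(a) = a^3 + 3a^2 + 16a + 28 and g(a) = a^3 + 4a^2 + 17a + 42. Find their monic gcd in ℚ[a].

Apply the Euclidean algorithm:
  a^3 + 3a^2 + 16a + 28 = (a^3 + 4a^2 + 17a + 42) + (−a^2 − a − 14)
  a^3 + 4a^2 + 17a + 42 = (−a − 3)(−a^2 − a − 14) + (0)
Last nonzero remainder: −a^2 − a − 14. Dividing through by −1 gives the monic gcd a^2 + a + 14.

a^2 + a + 14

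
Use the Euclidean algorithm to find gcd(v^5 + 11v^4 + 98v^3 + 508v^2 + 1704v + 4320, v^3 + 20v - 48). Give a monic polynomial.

v^2 + 2v + 24

Apply the Euclidean algorithm:
  v^5 + 11v^4 + 98v^3 + 508v^2 + 1704v + 4320 = (v^2 + 11v + 78)(v^3 + 20v - 48) + (336v^2 + 672v + 8064)
  v^3 + 20v - 48 = ((1/336)v - 1/168)(336v^2 + 672v + 8064) + (0)
Last nonzero remainder: 336v^2 + 672v + 8064. Dividing through by 336 gives the monic gcd v^2 + 2v + 24.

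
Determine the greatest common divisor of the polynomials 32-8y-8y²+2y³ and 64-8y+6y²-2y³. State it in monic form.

-4+y

By polynomial division,
  2y³-8y²-8y+32 = (-1)(-2y³+6y²-8y+64) + (-2y²-16y+96)
  -2y³+6y²-8y+64 = (y-11)(-2y²-16y+96) + (-280y+1120)
  -2y²-16y+96 = ((1/140)y+3/35)(-280y+1120) + (0)
Last nonzero remainder: -280y+1120. Dividing through by -280 gives the monic gcd y-4.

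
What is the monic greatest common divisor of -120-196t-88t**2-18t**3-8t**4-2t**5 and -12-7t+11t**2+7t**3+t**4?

3+4t+t**2

Apply the Euclidean algorithm:
  -2t**5-8t**4-18t**3-88t**2-196t-120 = (-2t+6)(t**4+7t**3+11t**2-7t-12) + (-38t**3-168t**2-178t-48)
  t**4+7t**3+11t**2-7t-12 = (-(1/38)t-49/722)(-38t**3-168t**2-178t-48) + (-(1836/361)t**2-(7344/361)t-5508/361)
  -38t**3-168t**2-178t-48 = ((6859/918)t+1444/459)(-(1836/361)t**2-(7344/361)t-5508/361) + (0)
Last nonzero remainder: -(1836/361)t**2-(7344/361)t-5508/361. Dividing through by -1836/361 gives the monic gcd t**2+4t+3.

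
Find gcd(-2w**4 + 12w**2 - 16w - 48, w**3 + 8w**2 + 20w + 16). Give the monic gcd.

By polynomial division,
  -2w**4 + 12w**2 - 16w - 48 = (-2w + 16)(w**3 + 8w**2 + 20w + 16) + (-76w**2 - 304w - 304)
  w**3 + 8w**2 + 20w + 16 = (-(1/76)w - 1/19)(-76w**2 - 304w - 304) + (0)
Last nonzero remainder: -76w**2 - 304w - 304. Dividing through by -76 gives the monic gcd w**2 + 4w + 4.

w**2 + 4w + 4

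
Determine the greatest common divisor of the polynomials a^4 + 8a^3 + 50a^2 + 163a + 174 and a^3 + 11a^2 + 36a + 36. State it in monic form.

a^2 + 5a + 6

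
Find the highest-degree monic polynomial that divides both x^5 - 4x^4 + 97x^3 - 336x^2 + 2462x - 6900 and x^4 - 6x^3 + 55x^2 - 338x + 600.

x^3 - 2x^2 + 47x - 150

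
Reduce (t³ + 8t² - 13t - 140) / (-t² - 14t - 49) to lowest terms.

(-t² - t + 20)/(t + 7)

Apply the Euclidean algorithm:
  t³ + 8t² - 13t - 140 = (-t + 6)(-t² - 14t - 49) + (22t + 154)
  -t² - 14t - 49 = (-(1/22)t - 7/22)(22t + 154) + (0)
Last nonzero remainder: 22t + 154. Dividing through by 22 gives the monic gcd t + 7.
Cancel t + 7 from numerator and denominator to get the reduced form.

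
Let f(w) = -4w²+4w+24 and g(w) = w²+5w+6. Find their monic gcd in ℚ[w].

w+2

Apply the Euclidean algorithm:
  -4w²+4w+24 = (-4)(w²+5w+6) + (24w+48)
  w²+5w+6 = ((1/24)w+1/8)(24w+48) + (0)
Last nonzero remainder: 24w+48. Dividing through by 24 gives the monic gcd w+2.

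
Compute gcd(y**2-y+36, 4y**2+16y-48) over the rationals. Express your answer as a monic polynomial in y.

Apply the Euclidean algorithm:
  y**2-y+36 = (1/4)(4y**2+16y-48) + (-5y+48)
  4y**2+16y-48 = (-(4/5)y-272/25)(-5y+48) + (11856/25)
  -5y+48 = (-(125/11856)y+25/247)(11856/25) + (0)
The last nonzero remainder is the constant 11856/25, so the polynomials are coprime and gcd = 1.

1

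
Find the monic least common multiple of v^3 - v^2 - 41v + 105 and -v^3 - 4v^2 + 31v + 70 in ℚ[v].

v^4 + v^3 - 43v^2 + 23v + 210

Apply the Euclidean algorithm:
  v^3 - v^2 - 41v + 105 = (-1)(-v^3 - 4v^2 + 31v + 70) + (-5v^2 - 10v + 175)
  -v^3 - 4v^2 + 31v + 70 = ((1/5)v + 2/5)(-5v^2 - 10v + 175) + (0)
Last nonzero remainder: -5v^2 - 10v + 175. Dividing through by -5 gives the monic gcd v^2 + 2v - 35.
Then lcm(f, g) = f·g / gcd(f, g); expanding and making the result monic gives the answer.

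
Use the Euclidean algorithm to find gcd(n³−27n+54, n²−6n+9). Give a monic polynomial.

n²−6n+9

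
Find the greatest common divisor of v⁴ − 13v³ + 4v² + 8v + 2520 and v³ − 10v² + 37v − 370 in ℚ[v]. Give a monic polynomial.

v − 10

Euclidean algorithm in ℚ[v]:
  v⁴ − 13v³ + 4v² + 8v + 2520 = (v − 3)(v³ − 10v² + 37v − 370) + (−63v² + 489v + 1410)
  v³ − 10v² + 37v − 370 = (−(1/63)v + 47/1323)(−63v² + 489v + 1410) + ((18526/441)v − 185260/441)
  −63v² + 489v + 1410 = (−(27783/18526)v − 62181/18526)((18526/441)v − 185260/441) + (0)
Last nonzero remainder: (18526/441)v − 185260/441. Dividing through by 18526/441 gives the monic gcd v − 10.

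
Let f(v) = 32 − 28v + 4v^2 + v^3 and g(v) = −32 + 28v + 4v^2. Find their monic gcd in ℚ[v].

8 + v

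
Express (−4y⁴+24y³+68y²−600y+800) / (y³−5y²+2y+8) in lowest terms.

(−4y²+100)/(y+1)

Euclidean algorithm in ℚ[y]:
  −4y⁴+24y³+68y²−600y+800 = (−4y+4)(y³−5y²+2y+8) + (96y²−576y+768)
  y³−5y²+2y+8 = ((1/96)y+1/96)(96y²−576y+768) + (0)
Last nonzero remainder: 96y²−576y+768. Dividing through by 96 gives the monic gcd y²−6y+8.
Cancel y²−6y+8 from numerator and denominator to get the reduced form.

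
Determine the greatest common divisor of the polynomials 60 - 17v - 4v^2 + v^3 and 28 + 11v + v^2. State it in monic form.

4 + v

Repeated division with remainder:
  v^3 - 4v^2 - 17v + 60 = (v - 15)(v^2 + 11v + 28) + (120v + 480)
  v^2 + 11v + 28 = ((1/120)v + 7/120)(120v + 480) + (0)
Last nonzero remainder: 120v + 480. Dividing through by 120 gives the monic gcd v + 4.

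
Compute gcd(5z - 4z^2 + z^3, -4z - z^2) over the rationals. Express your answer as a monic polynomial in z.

z

Repeated division with remainder:
  z^3 - 4z^2 + 5z = (-z + 8)(-z^2 - 4z) + (37z)
  -z^2 - 4z = (-(1/37)z - 4/37)(37z) + (0)
Last nonzero remainder: 37z. Dividing through by 37 gives the monic gcd z.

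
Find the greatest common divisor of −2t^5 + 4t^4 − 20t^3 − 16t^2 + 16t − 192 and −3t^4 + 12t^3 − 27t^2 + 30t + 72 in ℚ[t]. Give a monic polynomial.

t^2 − 2t + 8

By polynomial division,
  −2t^5 + 4t^4 − 20t^3 − 16t^2 + 16t − 192 = ((2/3)t + 4/3)(−3t^4 + 12t^3 − 27t^2 + 30t + 72) + (−18t^3 − 72t − 288)
  −3t^4 + 12t^3 − 27t^2 + 30t + 72 = ((1/6)t − 2/3)(−18t^3 − 72t − 288) + (−15t^2 + 30t − 120)
  −18t^3 − 72t − 288 = ((6/5)t + 12/5)(−15t^2 + 30t − 120) + (0)
Last nonzero remainder: −15t^2 + 30t − 120. Dividing through by −15 gives the monic gcd t^2 − 2t + 8.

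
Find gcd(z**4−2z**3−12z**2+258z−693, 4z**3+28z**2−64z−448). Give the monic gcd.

z+7

Apply the Euclidean algorithm:
  z**4−2z**3−12z**2+258z−693 = ((1/4)z−9/4)(4z**3+28z**2−64z−448) + (67z**2+226z−1701)
  4z**3+28z**2−64z−448 = ((4/67)z+972/4489)(67z**2+226z−1701) + (−(51100/4489)z−357700/4489)
  67z**2+226z−1701 = (−(300763/51100)z+1090827/51100)(−(51100/4489)z−357700/4489) + (0)
Last nonzero remainder: −(51100/4489)z−357700/4489. Dividing through by −51100/4489 gives the monic gcd z+7.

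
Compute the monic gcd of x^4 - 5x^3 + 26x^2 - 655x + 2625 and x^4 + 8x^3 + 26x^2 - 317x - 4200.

x^3 + 26x - 525

Euclidean algorithm in ℚ[x]:
  x^4 - 5x^3 + 26x^2 - 655x + 2625 = (x^4 + 8x^3 + 26x^2 - 317x - 4200) + (-13x^3 - 338x + 6825)
  x^4 + 8x^3 + 26x^2 - 317x - 4200 = (-(1/13)x - 8/13)(-13x^3 - 338x + 6825) + (0)
Last nonzero remainder: -13x^3 - 338x + 6825. Dividing through by -13 gives the monic gcd x^3 + 26x - 525.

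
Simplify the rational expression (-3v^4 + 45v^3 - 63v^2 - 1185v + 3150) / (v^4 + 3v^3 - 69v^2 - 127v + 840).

(-3v + 30)/(v + 8)

Apply the Euclidean algorithm:
  -3v^4 + 45v^3 - 63v^2 - 1185v + 3150 = (-3)(v^4 + 3v^3 - 69v^2 - 127v + 840) + (54v^3 - 270v^2 - 1566v + 5670)
  v^4 + 3v^3 - 69v^2 - 127v + 840 = ((1/54)v + 4/27)(54v^3 - 270v^2 - 1566v + 5670) + (0)
Last nonzero remainder: 54v^3 - 270v^2 - 1566v + 5670. Dividing through by 54 gives the monic gcd v^3 - 5v^2 - 29v + 105.
Cancel v^3 - 5v^2 - 29v + 105 from numerator and denominator to get the reduced form.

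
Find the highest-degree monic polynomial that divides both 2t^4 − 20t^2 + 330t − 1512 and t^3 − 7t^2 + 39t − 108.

By polynomial division,
  2t^4 − 20t^2 + 330t − 1512 = (2t + 14)(t^3 − 7t^2 + 39t − 108) + (0)
The last nonzero remainder t^3 − 7t^2 + 39t − 108 is already monic.

t^3 − 7t^2 + 39t − 108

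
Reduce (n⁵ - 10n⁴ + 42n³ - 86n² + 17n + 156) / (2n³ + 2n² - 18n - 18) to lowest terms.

(n³ - 8n² + 29n - 52)/(2n + 6)

Repeated division with remainder:
  n⁵ - 10n⁴ + 42n³ - 86n² + 17n + 156 = ((1/2)n² - (11/2)n + 31)(2n³ + 2n² - 18n - 18) + (-238n² + 476n + 714)
  2n³ + 2n² - 18n - 18 = (-(1/119)n - 3/119)(-238n² + 476n + 714) + (0)
Last nonzero remainder: -238n² + 476n + 714. Dividing through by -238 gives the monic gcd n² - 2n - 3.
Cancel n² - 2n - 3 from numerator and denominator to get the reduced form.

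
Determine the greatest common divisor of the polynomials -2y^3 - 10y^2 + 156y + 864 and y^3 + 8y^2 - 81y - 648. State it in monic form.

y^2 - y - 72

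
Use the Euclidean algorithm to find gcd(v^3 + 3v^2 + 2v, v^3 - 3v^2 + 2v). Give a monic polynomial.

By polynomial division,
  v^3 + 3v^2 + 2v = (v^3 - 3v^2 + 2v) + (6v^2)
  v^3 - 3v^2 + 2v = ((1/6)v - 1/2)(6v^2) + (2v)
  6v^2 = (3v)(2v) + (0)
Last nonzero remainder: 2v. Dividing through by 2 gives the monic gcd v.

v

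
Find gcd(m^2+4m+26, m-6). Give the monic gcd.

By polynomial division,
  m^2+4m+26 = (m+10)(m-6) + (86)
  m-6 = ((1/86)m-3/43)(86) + (0)
The last nonzero remainder is the constant 86, so the polynomials are coprime and gcd = 1.

1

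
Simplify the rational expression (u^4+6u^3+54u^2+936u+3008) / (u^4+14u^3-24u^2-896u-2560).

Euclidean algorithm in ℚ[u]:
  u^4+6u^3+54u^2+936u+3008 = (u^4+14u^3-24u^2-896u-2560) + (-8u^3+78u^2+1832u+5568)
  u^4+14u^3-24u^2-896u-2560 = (-(1/8)u-95/32)(-8u^3+78u^2+1832u+5568) + ((6985/16)u^2+(20955/4)u+13970)
  -8u^3+78u^2+1832u+5568 = (-(128/6985)u+2784/6985)((6985/16)u^2+(20955/4)u+13970) + (0)
Last nonzero remainder: (6985/16)u^2+(20955/4)u+13970. Dividing through by 6985/16 gives the monic gcd u^2+12u+32.
Cancel u^2+12u+32 from numerator and denominator to get the reduced form.

(u^2-6u+94)/(u^2+2u-80)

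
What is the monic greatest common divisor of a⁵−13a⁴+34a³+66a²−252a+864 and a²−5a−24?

a²−5a−24

By polynomial division,
  a⁵−13a⁴+34a³+66a²−252a+864 = (a³−8a²+18a−36)(a²−5a−24) + (0)
The last nonzero remainder a²−5a−24 is already monic.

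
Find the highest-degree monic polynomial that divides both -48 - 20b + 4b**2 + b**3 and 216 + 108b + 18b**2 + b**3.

Euclidean algorithm in ℚ[b]:
  b**3 + 4b**2 - 20b - 48 = (b**3 + 18b**2 + 108b + 216) + (-14b**2 - 128b - 264)
  b**3 + 18b**2 + 108b + 216 = (-(1/14)b - 31/49)(-14b**2 - 128b - 264) + ((400/49)b + 2400/49)
  -14b**2 - 128b - 264 = (-(343/200)b - 539/100)((400/49)b + 2400/49) + (0)
Last nonzero remainder: (400/49)b + 2400/49. Dividing through by 400/49 gives the monic gcd b + 6.

6 + b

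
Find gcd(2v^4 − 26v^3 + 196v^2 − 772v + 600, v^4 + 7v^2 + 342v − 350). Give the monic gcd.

v^3 − 7v^2 + 56v − 50

Repeated division with remainder:
  2v^4 − 26v^3 + 196v^2 − 772v + 600 = (2)(v^4 + 7v^2 + 342v − 350) + (−26v^3 + 182v^2 − 1456v + 1300)
  v^4 + 7v^2 + 342v − 350 = (−(1/26)v − 7/26)(−26v^3 + 182v^2 − 1456v + 1300) + (0)
Last nonzero remainder: −26v^3 + 182v^2 − 1456v + 1300. Dividing through by −26 gives the monic gcd v^3 − 7v^2 + 56v − 50.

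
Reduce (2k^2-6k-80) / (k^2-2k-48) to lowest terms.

(2k+10)/(k+6)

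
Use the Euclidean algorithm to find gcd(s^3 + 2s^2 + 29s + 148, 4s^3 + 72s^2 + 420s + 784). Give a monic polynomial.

s + 4

Repeated division with remainder:
  s^3 + 2s^2 + 29s + 148 = (1/4)(4s^3 + 72s^2 + 420s + 784) + (-16s^2 - 76s - 48)
  4s^3 + 72s^2 + 420s + 784 = (-(1/4)s - 53/16)(-16s^2 - 76s - 48) + ((625/4)s + 625)
  -16s^2 - 76s - 48 = (-(64/625)s - 48/625)((625/4)s + 625) + (0)
Last nonzero remainder: (625/4)s + 625. Dividing through by 625/4 gives the monic gcd s + 4.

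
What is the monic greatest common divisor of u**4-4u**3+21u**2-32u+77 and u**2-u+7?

Apply the Euclidean algorithm:
  u**4-4u**3+21u**2-32u+77 = (u**2-3u+11)(u**2-u+7) + (0)
The last nonzero remainder u**2-u+7 is already monic.

u**2-u+7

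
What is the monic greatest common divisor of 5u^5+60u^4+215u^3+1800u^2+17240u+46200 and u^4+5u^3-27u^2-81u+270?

By polynomial division,
  5u^5+60u^4+215u^3+1800u^2+17240u+46200 = (5u+35)(u^4+5u^3-27u^2-81u+270) + (175u^3+3150u^2+18725u+36750)
  u^4+5u^3-27u^2-81u+270 = ((1/175)u-13/175)(175u^3+3150u^2+18725u+36750) + (100u^2+1100u+3000)
  175u^3+3150u^2+18725u+36750 = ((7/4)u+49/4)(100u^2+1100u+3000) + (0)
Last nonzero remainder: 100u^2+1100u+3000. Dividing through by 100 gives the monic gcd u^2+11u+30.

u^2+11u+30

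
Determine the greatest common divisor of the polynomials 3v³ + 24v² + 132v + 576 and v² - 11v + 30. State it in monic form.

Apply the Euclidean algorithm:
  3v³ + 24v² + 132v + 576 = (3v + 57)(v² - 11v + 30) + (669v - 1134)
  v² - 11v + 30 = ((1/669)v - 2075/149187)(669v - 1134) + (707520/49729)
  669v - 1134 = ((11089567/235840)v - 9398781/117920)(707520/49729) + (0)
The last nonzero remainder is the constant 707520/49729, so the polynomials are coprime and gcd = 1.

1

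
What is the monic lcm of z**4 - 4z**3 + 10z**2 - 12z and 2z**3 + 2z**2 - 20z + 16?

z**6 - z**5 - 6z**4 + 34z**3 - 76z**2 + 48z

Repeated division with remainder:
  z**4 - 4z**3 + 10z**2 - 12z = ((1/2)z - 5/2)(2z**3 + 2z**2 - 20z + 16) + (25z**2 - 70z + 40)
  2z**3 + 2z**2 - 20z + 16 = ((2/25)z + 38/125)(25z**2 - 70z + 40) + (-(48/25)z + 96/25)
  25z**2 - 70z + 40 = (-(625/48)z + 125/12)(-(48/25)z + 96/25) + (0)
Last nonzero remainder: -(48/25)z + 96/25. Dividing through by -48/25 gives the monic gcd z - 2.
Then lcm(f, g) = f·g / gcd(f, g); expanding and making the result monic gives the answer.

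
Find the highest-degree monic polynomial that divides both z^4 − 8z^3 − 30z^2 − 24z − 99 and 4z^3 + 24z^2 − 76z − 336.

z + 3

Apply the Euclidean algorithm:
  z^4 − 8z^3 − 30z^2 − 24z − 99 = ((1/4)z − 7/2)(4z^3 + 24z^2 − 76z − 336) + (73z^2 − 206z − 1275)
  4z^3 + 24z^2 − 76z − 336 = ((4/73)z + 2576/5329)(73z^2 − 206z − 1275) + ((497952/5329)z + 1493856/5329)
  73z^2 − 206z − 1275 = ((389017/497952)z − 2264825/497952)((497952/5329)z + 1493856/5329) + (0)
Last nonzero remainder: (497952/5329)z + 1493856/5329. Dividing through by 497952/5329 gives the monic gcd z + 3.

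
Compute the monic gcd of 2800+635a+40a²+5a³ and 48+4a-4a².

1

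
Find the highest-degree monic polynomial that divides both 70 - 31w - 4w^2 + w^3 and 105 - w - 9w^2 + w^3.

Apply the Euclidean algorithm:
  w^3 - 4w^2 - 31w + 70 = (w^3 - 9w^2 - w + 105) + (5w^2 - 30w - 35)
  w^3 - 9w^2 - w + 105 = ((1/5)w - 3/5)(5w^2 - 30w - 35) + (-12w + 84)
  5w^2 - 30w - 35 = (-(5/12)w - 5/12)(-12w + 84) + (0)
Last nonzero remainder: -12w + 84. Dividing through by -12 gives the monic gcd w - 7.

-7 + w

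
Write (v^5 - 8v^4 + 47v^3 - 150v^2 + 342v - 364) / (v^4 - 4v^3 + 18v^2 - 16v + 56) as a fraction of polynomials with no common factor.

(v^3 - 4v^2 + 17v - 26)/(v^2 + 4)

Euclidean algorithm in ℚ[v]:
  v^5 - 8v^4 + 47v^3 - 150v^2 + 342v - 364 = (v - 4)(v^4 - 4v^3 + 18v^2 - 16v + 56) + (13v^3 - 62v^2 + 222v - 140)
  v^4 - 4v^3 + 18v^2 - 16v + 56 = ((1/13)v + 10/169)(13v^3 - 62v^2 + 222v - 140) + ((776/169)v^2 - (3104/169)v + 10864/169)
  13v^3 - 62v^2 + 222v - 140 = ((2197/776)v - 845/388)((776/169)v^2 - (3104/169)v + 10864/169) + (0)
Last nonzero remainder: (776/169)v^2 - (3104/169)v + 10864/169. Dividing through by 776/169 gives the monic gcd v^2 - 4v + 14.
Cancel v^2 - 4v + 14 from numerator and denominator to get the reduced form.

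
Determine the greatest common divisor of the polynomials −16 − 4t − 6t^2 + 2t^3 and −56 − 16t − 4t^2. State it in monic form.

1

By polynomial division,
  2t^3 − 6t^2 − 4t − 16 = (−(1/2)t + 7/2)(−4t^2 − 16t − 56) + (24t + 180)
  −4t^2 − 16t − 56 = (−(1/6)t + 7/12)(24t + 180) + (−161)
  24t + 180 = (−(24/161)t − 180/161)(−161) + (0)
The last nonzero remainder is the constant −161, so the polynomials are coprime and gcd = 1.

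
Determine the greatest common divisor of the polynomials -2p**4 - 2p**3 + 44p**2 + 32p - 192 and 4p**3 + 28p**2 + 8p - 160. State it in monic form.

p**2 + 2p - 8

Euclidean algorithm in ℚ[p]:
  -2p**4 - 2p**3 + 44p**2 + 32p - 192 = (-(1/2)p + 3)(4p**3 + 28p**2 + 8p - 160) + (-36p**2 - 72p + 288)
  4p**3 + 28p**2 + 8p - 160 = (-(1/9)p - 5/9)(-36p**2 - 72p + 288) + (0)
Last nonzero remainder: -36p**2 - 72p + 288. Dividing through by -36 gives the monic gcd p**2 + 2p - 8.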